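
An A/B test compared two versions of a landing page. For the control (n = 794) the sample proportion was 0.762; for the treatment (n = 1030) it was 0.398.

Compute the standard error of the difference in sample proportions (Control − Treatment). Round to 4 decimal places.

Each SE is √(p̂(1−p̂)/n): √(0.7620·0.2380/794) = 0.01511 and √(0.3980·0.6020/1030) = 0.01525.
SE(p̂₁ − p̂₂) = √(SE₁² + SE₂²) = √(0.0002283121 + 0.0002325625) = 0.02147, since the two samples are independent.

0.0215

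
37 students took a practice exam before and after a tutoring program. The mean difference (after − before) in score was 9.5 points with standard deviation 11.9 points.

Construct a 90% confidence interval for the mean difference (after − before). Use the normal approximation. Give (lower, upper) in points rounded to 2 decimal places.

This is a matched-pairs design, so SE = s_d/√n = 11.9/√37 = 1.9563.
Margin = 1.645 × 1.9563 = 3.2181; the interval is 9.5 ± 3.2181 = (6.28, 12.72).

(6.28, 12.72)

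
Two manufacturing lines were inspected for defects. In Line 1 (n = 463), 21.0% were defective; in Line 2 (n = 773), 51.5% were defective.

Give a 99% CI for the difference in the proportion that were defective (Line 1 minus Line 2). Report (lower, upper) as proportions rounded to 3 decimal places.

The two standard errors are √(0.2100×0.7900/463) = 0.01893 and √(0.5150×0.4850/773) = 0.01798.
Because the samples are independent, SE_diff = √(0.01893² + 0.01798²) = 0.02611.
Using z* = 2.576 for 99%, ME = 2.576 × 0.02611 = 0.06726.
p̂₁ − p̂₂ = -0.3050; interval -0.3050 ± 0.06726 gives (-0.372, -0.238).

(-0.372, -0.238)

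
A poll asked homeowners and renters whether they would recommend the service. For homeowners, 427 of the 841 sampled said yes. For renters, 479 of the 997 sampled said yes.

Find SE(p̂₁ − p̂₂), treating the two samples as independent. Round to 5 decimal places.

0.02340

Sample proportions: 427/841 = 0.5077, 479/997 = 0.4804.
Each SE is √(p̂(1−p̂)/n): √(0.5077·0.4923/841) = 0.01724 and √(0.4804·0.5196/997) = 0.01582.
SE(p̂₁ − p̂₂) = √(SE₁² + SE₂²) = √(0.0002972176 + 0.0002502724) = 0.02340, since the two samples are independent.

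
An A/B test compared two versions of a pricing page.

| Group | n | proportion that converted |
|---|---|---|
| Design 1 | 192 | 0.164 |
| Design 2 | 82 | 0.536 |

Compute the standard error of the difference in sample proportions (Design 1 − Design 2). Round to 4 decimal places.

The two standard errors are √(0.1640×0.8360/192) = 0.02672 and √(0.5360×0.4640/82) = 0.05507.
Because the samples are independent, SE_diff = √(0.02672² + 0.05507²) = 0.06121.

0.0612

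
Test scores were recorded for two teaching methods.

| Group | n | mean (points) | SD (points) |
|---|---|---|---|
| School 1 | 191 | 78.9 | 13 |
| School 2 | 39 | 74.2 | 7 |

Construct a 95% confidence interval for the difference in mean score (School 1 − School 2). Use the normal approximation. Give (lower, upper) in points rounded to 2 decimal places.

(1.83, 7.57)

Standard errors of each mean: 13/√191 = 0.9406 and 7/√39 = 1.1209.
SE(x̄₁ − x̄₂) = √(0.9406² + 1.1209²) = 1.4633 for independent samples with unequal variances.
With z* = 1.960, the margin is 1.960 × 1.4633 = 2.8681.
x̄₁ − x̄₂ = 78.9 − 74.2 = 4.7000; the interval is 4.7000 ± 2.8681 = (1.83, 7.57).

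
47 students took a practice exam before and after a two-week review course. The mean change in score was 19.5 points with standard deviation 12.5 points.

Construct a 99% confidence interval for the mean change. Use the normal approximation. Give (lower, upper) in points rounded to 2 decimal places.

(14.80, 24.20)

Paired design: SE = s_d/√n = 12.5/√47 = 1.8233.
z* = 2.576; margin of error = 2.576 × 1.8233 = 4.6968.
19.5 ± 4.6968 → (14.80, 24.20).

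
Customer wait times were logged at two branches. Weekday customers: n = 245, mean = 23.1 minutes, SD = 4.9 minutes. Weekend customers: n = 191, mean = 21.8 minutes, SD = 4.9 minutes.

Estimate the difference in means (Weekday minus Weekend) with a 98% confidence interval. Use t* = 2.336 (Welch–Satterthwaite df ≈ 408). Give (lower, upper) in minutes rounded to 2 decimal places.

(0.20, 2.40)

Per-group SEs: s₁/√n₁ = 4.9/√245 = 0.3130, s₂/√n₂ = 4.9/√191 = 0.3546.
Unpooled SE of the difference: √(0.097969 + 0.12574116) = 0.4730.
Margin of error = t* · SE = 2.336 × 0.4730 = 1.1049.
x̄₁ − x̄₂ = 23.1 − 21.8 = 1.3000.
CI: 1.3000 ± 1.1049 = (0.20, 2.40).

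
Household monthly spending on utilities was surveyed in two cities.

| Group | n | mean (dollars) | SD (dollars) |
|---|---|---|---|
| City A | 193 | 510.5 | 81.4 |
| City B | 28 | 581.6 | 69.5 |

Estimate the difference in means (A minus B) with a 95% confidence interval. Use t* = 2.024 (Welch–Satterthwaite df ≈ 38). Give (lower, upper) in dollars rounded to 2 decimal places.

SE₁ = s₁/√n₁ = 81.4/√193 = 5.8593; SE₂ = 69.5/√28 = 13.1343.
Independent samples, unequal variances: SE_diff = √(SE₁² + SE₂²) = √(34.33139649 + 172.50983649) = 14.3820.
t* = 2.024, so margin of error = 2.024 × 14.3820 = 29.1092.
Difference in means = 510.5 − 581.6 = -71.1000.
-71.1000 ± 29.1092 → (-100.21, -41.99).

(-100.21, -41.99)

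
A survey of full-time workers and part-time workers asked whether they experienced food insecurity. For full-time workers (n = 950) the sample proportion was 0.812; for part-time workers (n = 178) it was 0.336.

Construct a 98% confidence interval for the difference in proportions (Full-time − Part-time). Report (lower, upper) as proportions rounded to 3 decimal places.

SE₁ = √(p̂₁(1−p̂₁)/n₁) = √(0.8120·0.1880/950) = 0.01268; SE₂ = √(0.3360·0.6640/178) = 0.03540.
Independent samples: SE of the difference = √(SE₁² + SE₂²) = √(0.0001607824 + 0.00125316) = 0.03760.
z* for 98% confidence is 2.326, so the margin of error is 2.326 × 0.03760 = 0.08746.
Point estimate p̂₁ − p̂₂ = 0.8120 − 0.3360 = 0.4760.
0.4760 ± 0.08746 → (0.389, 0.563).

(0.389, 0.563)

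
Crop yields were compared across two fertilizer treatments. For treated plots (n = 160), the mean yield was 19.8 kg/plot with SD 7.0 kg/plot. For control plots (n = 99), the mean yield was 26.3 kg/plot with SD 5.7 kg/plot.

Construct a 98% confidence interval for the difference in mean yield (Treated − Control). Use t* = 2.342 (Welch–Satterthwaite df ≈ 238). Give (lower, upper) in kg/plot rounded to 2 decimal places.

Per-group SEs: s₁/√n₁ = 7.0/√160 = 0.5534, s₂/√n₂ = 5.7/√99 = 0.5729.
Unpooled SE of the difference: √(0.30625156 + 0.32821441) = 0.7965.
Margin of error = t* · SE = 2.342 × 0.7965 = 1.8654.
x̄₁ − x̄₂ = 19.8 − 26.3 = -6.5000.
CI: -6.5000 ± 1.8654 = (-8.37, -4.63).

(-8.37, -4.63)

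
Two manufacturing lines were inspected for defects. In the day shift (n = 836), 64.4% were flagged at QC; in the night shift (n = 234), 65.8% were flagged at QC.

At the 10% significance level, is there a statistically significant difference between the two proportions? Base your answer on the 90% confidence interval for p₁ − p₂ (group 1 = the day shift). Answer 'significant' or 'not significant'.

not significant

Each SE is √(p̂(1−p̂)/n): √(0.6440·0.3560/836) = 0.01656 and √(0.6580·0.3420/234) = 0.03101.
SE(p̂₁ − p̂₂) = √(SE₁² + SE₂²) = √(0.0002742336 + 0.0009616201) = 0.03515, since the two samples are independent.
At 90% confidence z* = 1.645; margin = 1.645 × 0.03515 = 0.05782.
The difference is 0.6440 − 0.6580 = -0.0140, so the interval is -0.0140 ± 0.05782 = (-0.07182, 0.04382).
The interval (-0.07182, 0.04382) contains 0, so the difference is not significant.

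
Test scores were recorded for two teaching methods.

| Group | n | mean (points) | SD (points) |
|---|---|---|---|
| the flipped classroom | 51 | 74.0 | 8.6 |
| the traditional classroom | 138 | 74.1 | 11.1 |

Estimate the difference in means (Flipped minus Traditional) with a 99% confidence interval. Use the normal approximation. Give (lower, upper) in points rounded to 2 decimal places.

Standard errors of each mean: 8.6/√51 = 1.2042 and 11.1/√138 = 0.9449.
SE(x̄₁ − x̄₂) = √(1.2042² + 0.9449²) = 1.5307 for independent samples with unequal variances.
With z* = 2.576, the margin is 2.576 × 1.5307 = 3.9431.
x̄₁ − x̄₂ = 74.0 − 74.1 = -0.1000; the interval is -0.1000 ± 3.9431 = (-4.04, 3.84).

(-4.04, 3.84)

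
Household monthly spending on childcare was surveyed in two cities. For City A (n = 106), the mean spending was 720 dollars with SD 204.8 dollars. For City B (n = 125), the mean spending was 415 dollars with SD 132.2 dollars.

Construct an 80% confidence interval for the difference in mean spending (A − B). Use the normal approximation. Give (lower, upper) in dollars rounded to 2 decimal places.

(275.33, 334.67)

Standard errors of each mean: 204.8/√106 = 19.8919 and 132.2/√125 = 11.8243.
SE(x̄₁ − x̄₂) = √(19.8919² + 11.8243²) = 23.1409 for independent samples with unequal variances.
With z* = 1.282, the margin is 1.282 × 23.1409 = 29.6666.
x̄₁ − x̄₂ = 720 − 415 = 305.0000; the interval is 305.0000 ± 29.6666 = (275.33, 334.67).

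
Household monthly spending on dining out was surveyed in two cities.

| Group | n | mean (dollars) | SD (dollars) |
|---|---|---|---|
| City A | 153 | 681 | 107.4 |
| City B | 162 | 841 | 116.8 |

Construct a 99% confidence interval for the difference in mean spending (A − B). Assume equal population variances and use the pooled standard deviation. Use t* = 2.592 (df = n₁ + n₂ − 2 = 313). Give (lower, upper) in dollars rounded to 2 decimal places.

(-192.82, -127.18)

Pooled variance s_p² = [152·107.4² + 161·116.8²] / (153+162−2) = 12618.7992, so s_p = 112.3334.
SE_diff = s_p·√(1/n₁ + 1/n₂) = 112.3334·√(1/153 + 1/162) = 12.6637.
t* = 2.592; margin = 2.592 × 12.6637 = 32.8243.
Difference = 681 − 841 = -160.0000.
-160.0000 ± 32.8243 → (-192.82, -127.18).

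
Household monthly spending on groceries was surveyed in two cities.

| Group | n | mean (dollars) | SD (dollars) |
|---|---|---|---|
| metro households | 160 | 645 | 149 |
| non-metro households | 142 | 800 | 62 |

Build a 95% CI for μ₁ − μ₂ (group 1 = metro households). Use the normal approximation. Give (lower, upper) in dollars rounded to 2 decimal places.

Standard errors of each mean: 149/√160 = 11.7795 and 62/√142 = 5.2029.
SE(x̄₁ − x̄₂) = √(11.7795² + 5.2029²) = 12.8774 for independent samples with unequal variances.
With z* = 1.960, the margin is 1.960 × 12.8774 = 25.2397.
x̄₁ − x̄₂ = 645 − 800 = -155.0000; the interval is -155.0000 ± 25.2397 = (-180.24, -129.76).

(-180.24, -129.76)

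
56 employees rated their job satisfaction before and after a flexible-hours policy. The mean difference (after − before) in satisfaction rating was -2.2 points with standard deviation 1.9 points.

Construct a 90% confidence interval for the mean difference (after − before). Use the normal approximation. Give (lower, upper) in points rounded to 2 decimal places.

Paired design: SE = s_d/√n = 1.9/√56 = 0.2539.
z* = 1.645; margin of error = 1.645 × 0.2539 = 0.4177.
-2.2 ± 0.4177 → (-2.62, -1.78).

(-2.62, -1.78)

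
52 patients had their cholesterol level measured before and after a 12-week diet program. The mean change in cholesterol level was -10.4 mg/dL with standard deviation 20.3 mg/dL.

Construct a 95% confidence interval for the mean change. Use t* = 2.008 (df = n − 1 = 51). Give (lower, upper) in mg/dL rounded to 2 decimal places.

Paired design: SE = s_d/√n = 20.3/√52 = 2.8151.
t* = 2.008; margin of error = 2.008 × 2.8151 = 5.6527.
-10.4 ± 5.6527 → (-16.05, -4.75).

(-16.05, -4.75)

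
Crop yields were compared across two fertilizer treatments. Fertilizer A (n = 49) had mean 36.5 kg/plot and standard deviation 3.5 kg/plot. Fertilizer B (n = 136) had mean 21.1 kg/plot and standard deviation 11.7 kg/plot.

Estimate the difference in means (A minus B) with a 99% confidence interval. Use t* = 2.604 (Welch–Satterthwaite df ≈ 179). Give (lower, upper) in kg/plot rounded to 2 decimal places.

(12.48, 18.32)

Per-group SEs: s₁/√n₁ = 3.5/√49 = 0.5000, s₂/√n₂ = 11.7/√136 = 1.0033.
Unpooled SE of the difference: √(0.25 + 1.00661089) = 1.1210.
Margin of error = t* · SE = 2.604 × 1.1210 = 2.9191.
x̄₁ − x̄₂ = 36.5 − 21.1 = 15.4000.
CI: 15.4000 ± 2.9191 = (12.48, 18.32).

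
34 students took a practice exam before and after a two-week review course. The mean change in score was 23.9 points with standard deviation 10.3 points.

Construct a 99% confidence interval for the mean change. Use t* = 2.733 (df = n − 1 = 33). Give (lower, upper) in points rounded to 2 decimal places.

(19.07, 28.73)

Paired design: SE = s_d/√n = 10.3/√34 = 1.7664.
t* = 2.733; margin of error = 2.733 × 1.7664 = 4.8276.
23.9 ± 4.8276 → (19.07, 28.73).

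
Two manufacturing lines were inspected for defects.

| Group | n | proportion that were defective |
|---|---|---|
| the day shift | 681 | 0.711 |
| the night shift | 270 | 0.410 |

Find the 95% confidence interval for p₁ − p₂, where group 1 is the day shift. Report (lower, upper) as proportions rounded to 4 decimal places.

Each SE is √(p̂(1−p̂)/n): √(0.7110·0.2890/681) = 0.01737 and √(0.4100·0.5900/270) = 0.02993.
SE(p̂₁ − p̂₂) = √(SE₁² + SE₂²) = √(0.0003017169 + 0.0008958049) = 0.03461, since the two samples are independent.
At 95% confidence z* = 1.960; margin = 1.960 × 0.03461 = 0.06784.
The difference is 0.7110 − 0.4100 = 0.3010, so the interval is 0.3010 ± 0.06784 = (0.2332, 0.3688).

(0.2332, 0.3688)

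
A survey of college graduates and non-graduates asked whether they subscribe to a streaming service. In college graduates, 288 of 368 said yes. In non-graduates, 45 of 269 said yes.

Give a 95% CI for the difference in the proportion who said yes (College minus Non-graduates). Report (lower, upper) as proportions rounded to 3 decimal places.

(0.554, 0.677)

p̂₁ = 288/368 = 0.7826 and p̂₂ = 45/269 = 0.1673.
SE₁ = √(p̂₁(1−p̂₁)/n₁) = √(0.7826·0.2174/368) = 0.02150; SE₂ = √(0.1673·0.8327/269) = 0.02276.
Independent samples: SE of the difference = √(SE₁² + SE₂²) = √(0.00046225 + 0.0005180176) = 0.03131.
z* for 95% confidence is 1.960, so the margin of error is 1.960 × 0.03131 = 0.06137.
Point estimate p̂₁ − p̂₂ = 0.7826 − 0.1673 = 0.6153.
0.6153 ± 0.06137 → (0.554, 0.677).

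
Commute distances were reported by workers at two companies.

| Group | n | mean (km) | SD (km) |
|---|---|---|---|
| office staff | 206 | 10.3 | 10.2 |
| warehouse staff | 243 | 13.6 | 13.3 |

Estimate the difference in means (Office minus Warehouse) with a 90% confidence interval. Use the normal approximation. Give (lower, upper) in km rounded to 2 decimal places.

(-5.13, -1.47)

Per-group SEs: s₁/√n₁ = 10.2/√206 = 0.7107, s₂/√n₂ = 13.3/√243 = 0.8532.
Unpooled SE of the difference: √(0.50509449 + 0.72795024) = 1.1104.
Margin of error = z* · SE = 1.645 × 1.1104 = 1.8266.
x̄₁ − x̄₂ = 10.3 − 13.6 = -3.3000.
CI: -3.3000 ± 1.8266 = (-5.13, -1.47).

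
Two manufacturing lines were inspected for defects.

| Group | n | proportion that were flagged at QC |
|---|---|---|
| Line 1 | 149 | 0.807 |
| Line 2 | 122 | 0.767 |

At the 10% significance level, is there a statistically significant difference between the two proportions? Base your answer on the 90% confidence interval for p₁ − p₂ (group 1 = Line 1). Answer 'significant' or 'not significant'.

not significant

The two standard errors are √(0.8070×0.1930/149) = 0.03233 and √(0.7670×0.2330/122) = 0.03827.
Because the samples are independent, SE_diff = √(0.03233² + 0.03827²) = 0.05010.
Using z* = 1.645 for 90%, ME = 1.645 × 0.05010 = 0.08241.
p̂₁ − p̂₂ = 0.0400; interval 0.0400 ± 0.08241 gives (-0.04241, 0.12241).
The interval (-0.04241, 0.12241) contains 0, so the difference is not significant.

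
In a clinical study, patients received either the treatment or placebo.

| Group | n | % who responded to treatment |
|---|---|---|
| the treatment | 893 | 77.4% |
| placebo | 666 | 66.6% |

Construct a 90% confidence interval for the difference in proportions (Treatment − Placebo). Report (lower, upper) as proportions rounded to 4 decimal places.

(0.0701, 0.1459)

The two standard errors are √(0.7740×0.2260/893) = 0.01400 and √(0.6660×0.3340/666) = 0.01828.
Because the samples are independent, SE_diff = √(0.01400² + 0.01828²) = 0.02303.
Using z* = 1.645 for 90%, ME = 1.645 × 0.02303 = 0.03788.
p̂₁ − p̂₂ = 0.1080; interval 0.1080 ± 0.03788 gives (0.0701, 0.1459).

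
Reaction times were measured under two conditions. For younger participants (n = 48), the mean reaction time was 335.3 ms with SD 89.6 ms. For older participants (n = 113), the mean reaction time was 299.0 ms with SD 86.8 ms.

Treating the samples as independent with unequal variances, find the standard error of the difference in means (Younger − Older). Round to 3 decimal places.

Per-group SEs: s₁/√n₁ = 89.6/√48 = 12.9326, s₂/√n₂ = 86.8/√113 = 8.1655.
Unpooled SE of the difference: √(167.25214276 + 66.67539025) = 15.2947.

15.295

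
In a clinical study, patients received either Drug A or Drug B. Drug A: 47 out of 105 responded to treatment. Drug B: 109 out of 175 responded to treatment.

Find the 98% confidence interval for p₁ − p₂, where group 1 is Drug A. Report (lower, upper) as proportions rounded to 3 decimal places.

Sample proportions: 47/105 = 0.4476, 109/175 = 0.6229.
Each SE is √(p̂(1−p̂)/n): √(0.4476·0.5524/105) = 0.04853 and √(0.6229·0.3771/175) = 0.03664.
SE(p̂₁ − p̂₂) = √(SE₁² + SE₂²) = √(0.0023551609 + 0.0013424896) = 0.06081, since the two samples are independent.
At 98% confidence z* = 2.326; margin = 2.326 × 0.06081 = 0.14144.
The difference is 0.4476 − 0.6229 = -0.1753, so the interval is -0.1753 ± 0.14144 = (-0.317, -0.034).

(-0.317, -0.034)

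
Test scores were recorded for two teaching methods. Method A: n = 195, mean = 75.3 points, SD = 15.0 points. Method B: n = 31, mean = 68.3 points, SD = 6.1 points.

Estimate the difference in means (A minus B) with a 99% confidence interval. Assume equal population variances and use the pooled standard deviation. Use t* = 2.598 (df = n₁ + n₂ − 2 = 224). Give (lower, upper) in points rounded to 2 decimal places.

(-0.10, 14.10)

s_p = √[((n₁−1)s₁² + (n₂−1)s₂²)/(n₁+n₂−2)] = √[(194·15.0² + 30·6.1²)/224] = 14.1368.
SE = 14.1368·√(1/195 + 1/31) = 2.7334.
With t* = 2.598, margin = 2.598 × 2.7334 = 7.1014.
x̄₁ − x̄₂ = 75.3 − 68.3 = 7.0000; interval 7.0000 ± 7.1014 = (-0.10, 14.10).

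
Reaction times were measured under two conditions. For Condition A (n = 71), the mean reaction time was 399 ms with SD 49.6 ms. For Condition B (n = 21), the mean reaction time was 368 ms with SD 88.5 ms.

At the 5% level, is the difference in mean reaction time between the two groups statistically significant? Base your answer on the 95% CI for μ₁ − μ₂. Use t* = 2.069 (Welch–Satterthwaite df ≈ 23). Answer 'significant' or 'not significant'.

not significant

Per-group SEs: s₁/√n₁ = 49.6/√71 = 5.8864, s₂/√n₂ = 88.5/√21 = 19.3123.
Unpooled SE of the difference: √(34.64970496 + 372.96493129) = 20.1895.
Margin of error = t* · SE = 2.069 × 20.1895 = 41.7721.
x̄₁ − x̄₂ = 399 − 368 = 31.0000.
CI: 31.0000 ± 41.7721 = (-10.7721, 72.7721).
The interval (-10.7721, 72.7721) contains 0, so the difference is not significant.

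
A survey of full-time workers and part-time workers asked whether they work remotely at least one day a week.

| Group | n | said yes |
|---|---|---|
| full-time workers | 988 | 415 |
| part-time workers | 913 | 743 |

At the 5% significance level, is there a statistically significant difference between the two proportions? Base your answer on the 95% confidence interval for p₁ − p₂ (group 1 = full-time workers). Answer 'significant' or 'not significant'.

significant

p̂₁ = 415/988 = 0.4200 and p̂₂ = 743/913 = 0.8138.
SE₁ = √(p̂₁(1−p̂₁)/n₁) = √(0.4200·0.5800/988) = 0.01570; SE₂ = √(0.8138·0.1862/913) = 0.01288.
Independent samples: SE of the difference = √(SE₁² + SE₂²) = √(0.00024649 + 0.0001658944) = 0.02031.
z* for 95% confidence is 1.960, so the margin of error is 1.960 × 0.02031 = 0.03981.
Point estimate p̂₁ − p̂₂ = 0.4200 − 0.8138 = -0.3938.
-0.3938 ± 0.03981 → (-0.43361, -0.35399).
The interval (-0.43361, -0.35399) does not contain 0, so the difference is significant.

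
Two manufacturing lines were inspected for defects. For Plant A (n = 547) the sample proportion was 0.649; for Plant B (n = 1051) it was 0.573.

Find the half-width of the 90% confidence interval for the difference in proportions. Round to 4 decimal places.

SE₁ = √(p̂₁(1−p̂₁)/n₁) = √(0.6490·0.3510/547) = 0.02041; SE₂ = √(0.5730·0.4270/1051) = 0.01526.
Independent samples: SE of the difference = √(SE₁² + SE₂²) = √(0.0004165681 + 0.0002328676) = 0.02548.
z* for 90% confidence is 1.645, so the margin of error is 1.645 × 0.02548 = 0.04191.

0.0419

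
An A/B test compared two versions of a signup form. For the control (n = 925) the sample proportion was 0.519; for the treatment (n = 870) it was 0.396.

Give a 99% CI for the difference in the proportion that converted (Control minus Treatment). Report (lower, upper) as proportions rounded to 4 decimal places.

The two standard errors are √(0.5190×0.4810/925) = 0.01643 and √(0.3960×0.6040/870) = 0.01658.
Because the samples are independent, SE_diff = √(0.01643² + 0.01658²) = 0.02334.
Using z* = 2.576 for 99%, ME = 2.576 × 0.02334 = 0.06012.
p̂₁ − p̂₂ = 0.1230; interval 0.1230 ± 0.06012 gives (0.0629, 0.1831).

(0.0629, 0.1831)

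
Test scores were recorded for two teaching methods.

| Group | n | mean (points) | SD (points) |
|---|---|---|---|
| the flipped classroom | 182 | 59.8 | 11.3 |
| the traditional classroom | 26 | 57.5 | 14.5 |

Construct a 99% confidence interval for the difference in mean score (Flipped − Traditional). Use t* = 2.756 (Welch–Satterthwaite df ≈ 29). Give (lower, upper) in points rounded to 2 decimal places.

SE₁ = s₁/√n₁ = 11.3/√182 = 0.8376; SE₂ = 14.5/√26 = 2.8437.
Independent samples, unequal variances: SE_diff = √(SE₁² + SE₂²) = √(0.70157376 + 8.08662969) = 2.9645.
t* = 2.756, so margin of error = 2.756 × 2.9645 = 8.1702.
Difference in means = 59.8 − 57.5 = 2.3000.
2.3000 ± 8.1702 → (-5.87, 10.47).

(-5.87, 10.47)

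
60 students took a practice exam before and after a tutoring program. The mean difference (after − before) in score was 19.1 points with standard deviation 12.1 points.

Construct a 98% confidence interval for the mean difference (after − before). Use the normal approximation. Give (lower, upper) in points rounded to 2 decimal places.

(15.47, 22.73)

This is a matched-pairs design, so SE = s_d/√n = 12.1/√60 = 1.5621.
Margin = 2.326 × 1.5621 = 3.6334; the interval is 19.1 ± 3.6334 = (15.47, 22.73).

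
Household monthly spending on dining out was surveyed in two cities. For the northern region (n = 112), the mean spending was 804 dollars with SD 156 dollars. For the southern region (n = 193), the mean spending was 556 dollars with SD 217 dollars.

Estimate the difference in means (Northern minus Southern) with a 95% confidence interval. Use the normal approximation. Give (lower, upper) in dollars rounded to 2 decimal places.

(205.90, 290.10)

Standard errors of each mean: 156/√112 = 14.7406 and 217/√193 = 15.6200.
SE(x̄₁ − x̄₂) = √(14.7406² + 15.6200²) = 21.4772 for independent samples with unequal variances.
With z* = 1.960, the margin is 1.960 × 21.4772 = 42.0953.
x̄₁ − x̄₂ = 804 − 556 = 248.0000; the interval is 248.0000 ± 42.0953 = (205.90, 290.10).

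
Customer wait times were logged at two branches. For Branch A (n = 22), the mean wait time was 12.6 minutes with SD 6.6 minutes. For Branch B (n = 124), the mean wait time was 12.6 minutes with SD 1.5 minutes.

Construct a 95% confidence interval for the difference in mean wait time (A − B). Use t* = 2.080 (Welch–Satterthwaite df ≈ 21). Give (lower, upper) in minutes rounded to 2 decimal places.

(-2.94, 2.94)

SE₁ = s₁/√n₁ = 6.6/√22 = 1.4071; SE₂ = 1.5/√124 = 0.1347.
Independent samples, unequal variances: SE_diff = √(SE₁² + SE₂²) = √(1.97993041 + 0.01814409) = 1.4135.
t* = 2.080, so margin of error = 2.080 × 1.4135 = 2.9401.
Difference in means = 12.6 − 12.6 = 0.0000.
0.0000 ± 2.9401 → (-2.94, 2.94).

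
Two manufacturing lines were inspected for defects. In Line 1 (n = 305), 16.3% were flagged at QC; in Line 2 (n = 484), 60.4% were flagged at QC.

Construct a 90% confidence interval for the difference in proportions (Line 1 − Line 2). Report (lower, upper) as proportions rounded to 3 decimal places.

SE₁ = √(p̂₁(1−p̂₁)/n₁) = √(0.1630·0.8370/305) = 0.02115; SE₂ = √(0.6040·0.3960/484) = 0.02223.
Independent samples: SE of the difference = √(SE₁² + SE₂²) = √(0.0004473225 + 0.0004941729) = 0.03068.
z* for 90% confidence is 1.645, so the margin of error is 1.645 × 0.03068 = 0.05047.
Point estimate p̂₁ − p̂₂ = 0.1630 − 0.6040 = -0.4410.
-0.4410 ± 0.05047 → (-0.491, -0.391).

(-0.491, -0.391)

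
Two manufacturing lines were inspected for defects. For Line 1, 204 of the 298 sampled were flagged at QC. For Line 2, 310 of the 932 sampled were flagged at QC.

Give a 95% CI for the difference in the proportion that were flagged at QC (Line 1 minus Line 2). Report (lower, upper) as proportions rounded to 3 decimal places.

(0.291, 0.413)

Sample proportions: 204/298 = 0.6846, 310/932 = 0.3326.
Each SE is √(p̂(1−p̂)/n): √(0.6846·0.3154/298) = 0.02692 and √(0.3326·0.6674/932) = 0.01543.
SE(p̂₁ − p̂₂) = √(SE₁² + SE₂²) = √(0.0007246864 + 0.0002380849) = 0.03103, since the two samples are independent.
At 95% confidence z* = 1.960; margin = 1.960 × 0.03103 = 0.06082.
The difference is 0.6846 − 0.3326 = 0.3520, so the interval is 0.3520 ± 0.06082 = (0.291, 0.413).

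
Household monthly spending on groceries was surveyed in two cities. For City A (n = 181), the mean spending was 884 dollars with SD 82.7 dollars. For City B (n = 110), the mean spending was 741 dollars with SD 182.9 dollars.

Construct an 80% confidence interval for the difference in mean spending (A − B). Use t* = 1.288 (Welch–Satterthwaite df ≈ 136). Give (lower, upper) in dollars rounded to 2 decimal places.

(119.18, 166.82)

Standard errors of each mean: 82.7/√181 = 6.1470 and 182.9/√110 = 17.4388.
SE(x̄₁ − x̄₂) = √(6.1470² + 17.4388²) = 18.4905 for independent samples with unequal variances.
With t* = 1.288, the margin is 1.288 × 18.4905 = 23.8158.
x̄₁ − x̄₂ = 884 − 741 = 143.0000; the interval is 143.0000 ± 23.8158 = (119.18, 166.82).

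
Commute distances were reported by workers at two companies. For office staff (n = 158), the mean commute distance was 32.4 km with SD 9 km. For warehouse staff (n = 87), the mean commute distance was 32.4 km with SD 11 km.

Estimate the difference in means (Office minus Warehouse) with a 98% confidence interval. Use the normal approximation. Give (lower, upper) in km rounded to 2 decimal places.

Standard errors of each mean: 9/√158 = 0.7160 and 11/√87 = 1.1793.
SE(x̄₁ − x̄₂) = √(0.7160² + 1.1793²) = 1.3796 for independent samples with unequal variances.
With z* = 2.326, the margin is 2.326 × 1.3796 = 3.2089.
x̄₁ − x̄₂ = 32.4 − 32.4 = 0.0000; the interval is 0.0000 ± 3.2089 = (-3.21, 3.21).

(-3.21, 3.21)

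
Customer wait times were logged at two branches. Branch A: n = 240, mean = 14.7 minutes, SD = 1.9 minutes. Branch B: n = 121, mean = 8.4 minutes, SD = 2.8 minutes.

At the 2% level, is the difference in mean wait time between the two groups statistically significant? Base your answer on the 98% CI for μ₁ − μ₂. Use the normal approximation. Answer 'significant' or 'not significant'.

significant

Standard errors of each mean: 1.9/√240 = 0.1226 and 2.8/√121 = 0.2545.
SE(x̄₁ − x̄₂) = √(0.1226² + 0.2545²) = 0.2825 for independent samples with unequal variances.
With z* = 2.326, the margin is 2.326 × 0.2825 = 0.6571.
x̄₁ − x̄₂ = 14.7 − 8.4 = 6.3000; the interval is 6.3000 ± 0.6571 = (5.6429, 6.9571).
The interval (5.6429, 6.9571) does not contain 0, so the difference is significant.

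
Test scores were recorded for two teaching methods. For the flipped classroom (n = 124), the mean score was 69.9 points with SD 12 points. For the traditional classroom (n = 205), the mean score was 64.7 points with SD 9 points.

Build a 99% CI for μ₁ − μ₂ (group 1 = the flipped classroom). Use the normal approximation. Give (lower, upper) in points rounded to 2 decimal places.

(1.99, 8.41)

SE₁ = s₁/√n₁ = 12/√124 = 1.0776; SE₂ = 9/√205 = 0.6286.
Independent samples, unequal variances: SE_diff = √(SE₁² + SE₂²) = √(1.16122176 + 0.39513796) = 1.2475.
z* = 2.576, so margin of error = 2.576 × 1.2475 = 3.2136.
Difference in means = 69.9 − 64.7 = 5.2000.
5.2000 ± 3.2136 → (1.99, 8.41).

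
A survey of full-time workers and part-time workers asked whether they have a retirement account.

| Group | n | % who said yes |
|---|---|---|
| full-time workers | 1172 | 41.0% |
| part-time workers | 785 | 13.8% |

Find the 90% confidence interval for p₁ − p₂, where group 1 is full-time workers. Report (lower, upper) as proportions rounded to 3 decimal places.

(0.241, 0.303)

The two standard errors are √(0.4100×0.5900/1172) = 0.01437 and √(0.1380×0.8620/785) = 0.01231.
Because the samples are independent, SE_diff = √(0.01437² + 0.01231²) = 0.01892.
Using z* = 1.645 for 90%, ME = 1.645 × 0.01892 = 0.03112.
p̂₁ − p̂₂ = 0.2720; interval 0.2720 ± 0.03112 gives (0.241, 0.303).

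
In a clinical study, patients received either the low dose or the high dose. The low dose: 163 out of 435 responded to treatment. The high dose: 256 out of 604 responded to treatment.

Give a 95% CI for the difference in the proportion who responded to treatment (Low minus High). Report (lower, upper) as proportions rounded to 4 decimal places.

Sample proportions: 163/435 = 0.3747, 256/604 = 0.4238.
Each SE is √(p̂(1−p̂)/n): √(0.3747·0.6253/435) = 0.02321 and √(0.4238·0.5762/604) = 0.02011.
SE(p̂₁ − p̂₂) = √(SE₁² + SE₂²) = √(0.0005387041 + 0.0004044121) = 0.03071, since the two samples are independent.
At 95% confidence z* = 1.960; margin = 1.960 × 0.03071 = 0.06019.
The difference is 0.3747 − 0.4238 = -0.0491, so the interval is -0.0491 ± 0.06019 = (-0.1093, 0.0111).

(-0.1093, 0.0111)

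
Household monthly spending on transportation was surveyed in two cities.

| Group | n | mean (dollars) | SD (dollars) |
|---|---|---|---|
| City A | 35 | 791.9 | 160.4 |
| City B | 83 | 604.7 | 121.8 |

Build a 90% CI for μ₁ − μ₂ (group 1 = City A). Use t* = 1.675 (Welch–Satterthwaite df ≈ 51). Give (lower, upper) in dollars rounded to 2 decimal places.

Standard errors of each mean: 160.4/√35 = 27.1125 and 121.8/√83 = 13.3693.
SE(x̄₁ − x̄₂) = √(27.1125² + 13.3693²) = 30.2296 for independent samples with unequal variances.
With t* = 1.675, the margin is 1.675 × 30.2296 = 50.6346.
x̄₁ − x̄₂ = 791.9 − 604.7 = 187.2000; the interval is 187.2000 ± 50.6346 = (136.57, 237.83).

(136.57, 237.83)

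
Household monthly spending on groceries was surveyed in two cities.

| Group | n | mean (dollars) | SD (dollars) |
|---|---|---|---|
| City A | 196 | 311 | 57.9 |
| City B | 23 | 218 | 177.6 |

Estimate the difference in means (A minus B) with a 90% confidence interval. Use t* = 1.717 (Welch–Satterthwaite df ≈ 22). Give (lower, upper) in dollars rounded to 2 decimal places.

Standard errors of each mean: 57.9/√196 = 4.1357 and 177.6/√23 = 37.0322.
SE(x̄₁ − x̄₂) = √(4.1357² + 37.0322²) = 37.2624 for independent samples with unequal variances.
With t* = 1.717, the margin is 1.717 × 37.2624 = 63.9795.
x̄₁ − x̄₂ = 311 − 218 = 93.0000; the interval is 93.0000 ± 63.9795 = (29.02, 156.98).

(29.02, 156.98)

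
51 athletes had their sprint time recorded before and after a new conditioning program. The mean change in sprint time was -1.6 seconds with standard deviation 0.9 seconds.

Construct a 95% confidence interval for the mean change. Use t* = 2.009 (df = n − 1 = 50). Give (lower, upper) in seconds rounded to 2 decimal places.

(-1.85, -1.35)

Paired design: SE = s_d/√n = 0.9/√51 = 0.1260.
t* = 2.009; margin of error = 2.009 × 0.1260 = 0.2531.
-1.6 ± 0.2531 → (-1.85, -1.35).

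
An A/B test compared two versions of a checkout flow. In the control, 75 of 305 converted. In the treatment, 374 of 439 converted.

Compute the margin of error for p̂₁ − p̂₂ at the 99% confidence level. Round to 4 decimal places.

0.0771

p̂₁ = 75/305 = 0.2459 and p̂₂ = 374/439 = 0.8519.
SE₁ = √(p̂₁(1−p̂₁)/n₁) = √(0.2459·0.7541/305) = 0.02466; SE₂ = √(0.8519·0.1481/439) = 0.01695.
Independent samples: SE of the difference = √(SE₁² + SE₂²) = √(0.0006081156 + 0.0002873025) = 0.02992.
z* for 99% confidence is 2.576, so the margin of error is 2.576 × 0.02992 = 0.07707.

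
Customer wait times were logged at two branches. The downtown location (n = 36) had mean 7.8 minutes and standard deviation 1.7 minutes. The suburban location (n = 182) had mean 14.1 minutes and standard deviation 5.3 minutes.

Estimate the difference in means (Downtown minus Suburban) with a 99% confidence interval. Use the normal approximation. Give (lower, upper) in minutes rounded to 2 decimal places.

(-7.55, -5.05)

Standard errors of each mean: 1.7/√36 = 0.2833 and 5.3/√182 = 0.3929.
SE(x̄₁ − x̄₂) = √(0.2833² + 0.3929²) = 0.4844 for independent samples with unequal variances.
With z* = 2.576, the margin is 2.576 × 0.4844 = 1.2478.
x̄₁ − x̄₂ = 7.8 − 14.1 = -6.3000; the interval is -6.3000 ± 1.2478 = (-7.55, -5.05).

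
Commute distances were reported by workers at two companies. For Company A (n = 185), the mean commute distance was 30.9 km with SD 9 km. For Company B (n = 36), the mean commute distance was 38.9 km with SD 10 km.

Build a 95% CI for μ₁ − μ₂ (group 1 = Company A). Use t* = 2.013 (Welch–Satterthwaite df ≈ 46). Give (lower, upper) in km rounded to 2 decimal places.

Per-group SEs: s₁/√n₁ = 9/√185 = 0.6617, s₂/√n₂ = 10/√36 = 1.6667.
Unpooled SE of the difference: √(0.43784689 + 2.77788889) = 1.7932.
Margin of error = t* · SE = 2.013 × 1.7932 = 3.6097.
x̄₁ − x̄₂ = 30.9 − 38.9 = -8.0000.
CI: -8.0000 ± 3.6097 = (-11.61, -4.39).

(-11.61, -4.39)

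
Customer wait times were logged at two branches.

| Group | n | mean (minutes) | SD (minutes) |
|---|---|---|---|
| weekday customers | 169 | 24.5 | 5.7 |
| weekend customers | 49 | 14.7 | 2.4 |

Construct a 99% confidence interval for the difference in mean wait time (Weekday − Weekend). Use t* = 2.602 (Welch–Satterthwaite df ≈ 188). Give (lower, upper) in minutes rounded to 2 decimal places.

SE₁ = s₁/√n₁ = 5.7/√169 = 0.4385; SE₂ = 2.4/√49 = 0.3429.
Independent samples, unequal variances: SE_diff = √(SE₁² + SE₂²) = √(0.19228225 + 0.11758041) = 0.5567.
t* = 2.602, so margin of error = 2.602 × 0.5567 = 1.4485.
Difference in means = 24.5 − 14.7 = 9.8000.
9.8000 ± 1.4485 → (8.35, 11.25).

(8.35, 11.25)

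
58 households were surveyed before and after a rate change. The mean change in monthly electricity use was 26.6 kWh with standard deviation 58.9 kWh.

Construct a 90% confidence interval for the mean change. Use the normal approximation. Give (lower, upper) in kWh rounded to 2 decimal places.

Paired design: SE = s_d/√n = 58.9/√58 = 7.7339.
z* = 1.645; margin of error = 1.645 × 7.7339 = 12.7223.
26.6 ± 12.7223 → (13.88, 39.32).

(13.88, 39.32)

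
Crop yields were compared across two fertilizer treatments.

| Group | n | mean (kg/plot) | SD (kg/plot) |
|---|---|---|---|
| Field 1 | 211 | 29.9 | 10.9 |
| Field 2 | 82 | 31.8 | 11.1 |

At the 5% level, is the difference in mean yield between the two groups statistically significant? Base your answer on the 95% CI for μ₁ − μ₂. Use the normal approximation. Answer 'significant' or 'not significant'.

Per-group SEs: s₁/√n₁ = 10.9/√211 = 0.7504, s₂/√n₂ = 11.1/√82 = 1.2258.
Unpooled SE of the difference: √(0.56310016 + 1.50258564) = 1.4372.
Margin of error = z* · SE = 1.960 × 1.4372 = 2.8169.
x̄₁ − x̄₂ = 29.9 − 31.8 = -1.9000.
CI: -1.9000 ± 2.8169 = (-4.7169, 0.9169).
The interval (-4.7169, 0.9169) contains 0, so the difference is not significant.

not significant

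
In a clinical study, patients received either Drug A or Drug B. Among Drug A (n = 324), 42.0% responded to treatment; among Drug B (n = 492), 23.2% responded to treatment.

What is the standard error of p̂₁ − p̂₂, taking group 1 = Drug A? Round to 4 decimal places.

Each SE is √(p̂(1−p̂)/n): √(0.4200·0.5800/324) = 0.02742 and √(0.2320·0.7680/492) = 0.01903.
SE(p̂₁ − p̂₂) = √(SE₁² + SE₂²) = √(0.0007518564 + 0.0003621409) = 0.03338, since the two samples are independent.

0.0334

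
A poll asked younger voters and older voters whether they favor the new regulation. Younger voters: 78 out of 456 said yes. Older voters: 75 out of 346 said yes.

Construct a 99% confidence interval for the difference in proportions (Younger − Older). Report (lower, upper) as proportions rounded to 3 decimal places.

p̂₁ = 78/456 = 0.1711 and p̂₂ = 75/346 = 0.2168.
SE₁ = √(p̂₁(1−p̂₁)/n₁) = √(0.1711·0.8289/456) = 0.01764; SE₂ = √(0.2168·0.7832/346) = 0.02215.
Independent samples: SE of the difference = √(SE₁² + SE₂²) = √(0.0003111696 + 0.0004906225) = 0.02832.
z* for 99% confidence is 2.576, so the margin of error is 2.576 × 0.02832 = 0.07295.
Point estimate p̂₁ − p̂₂ = 0.1711 − 0.2168 = -0.0457.
-0.0457 ± 0.07295 → (-0.119, 0.027).

(-0.119, 0.027)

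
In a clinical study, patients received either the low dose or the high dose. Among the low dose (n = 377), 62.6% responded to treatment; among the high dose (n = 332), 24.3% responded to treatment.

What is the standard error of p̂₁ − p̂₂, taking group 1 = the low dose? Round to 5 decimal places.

0.03428

SE₁ = √(p̂₁(1−p̂₁)/n₁) = √(0.6260·0.3740/377) = 0.02492; SE₂ = √(0.2430·0.7570/332) = 0.02354.
Independent samples: SE of the difference = √(SE₁² + SE₂²) = √(0.0006210064 + 0.0005541316) = 0.03428.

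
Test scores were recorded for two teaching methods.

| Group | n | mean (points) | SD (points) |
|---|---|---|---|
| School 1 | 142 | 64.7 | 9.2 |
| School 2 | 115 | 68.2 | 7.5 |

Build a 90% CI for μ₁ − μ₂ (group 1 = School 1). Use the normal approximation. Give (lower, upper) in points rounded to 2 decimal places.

(-5.21, -1.79)

SE₁ = s₁/√n₁ = 9.2/√142 = 0.7720; SE₂ = 7.5/√115 = 0.6994.
Independent samples, unequal variances: SE_diff = √(SE₁² + SE₂²) = √(0.595984 + 0.48916036) = 1.0417.
z* = 1.645, so margin of error = 1.645 × 1.0417 = 1.7136.
Difference in means = 64.7 − 68.2 = -3.5000.
-3.5000 ± 1.7136 → (-5.21, -1.79).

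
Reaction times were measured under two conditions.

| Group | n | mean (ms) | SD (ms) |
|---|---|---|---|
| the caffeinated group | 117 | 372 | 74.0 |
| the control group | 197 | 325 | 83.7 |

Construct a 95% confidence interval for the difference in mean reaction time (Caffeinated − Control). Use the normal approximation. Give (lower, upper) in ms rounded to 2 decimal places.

Per-group SEs: s₁/√n₁ = 74.0/√117 = 6.8413, s₂/√n₂ = 83.7/√197 = 5.9634.
Unpooled SE of the difference: √(46.80338569 + 35.56213956) = 9.0755.
Margin of error = z* · SE = 1.960 × 9.0755 = 17.7880.
x̄₁ − x̄₂ = 372 − 325 = 47.0000.
CI: 47.0000 ± 17.7880 = (29.21, 64.79).

(29.21, 64.79)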